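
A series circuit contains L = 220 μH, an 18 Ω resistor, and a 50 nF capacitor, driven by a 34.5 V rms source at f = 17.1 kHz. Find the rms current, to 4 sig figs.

211.0 mA

ω = 2πf = 107400 rad/s
X_L = ωL = 23.64 Ω
X_C = 1/(ωC) = 186.1 Ω
Net reactance X = X_L − X_C = -162.5 Ω
Z = 18.00 − j162.5 Ω
|Z| = √(18.00² + 162.5²) = 163.5 Ω
I = V/|Z| = 34.5/163.5 = 211.0 mA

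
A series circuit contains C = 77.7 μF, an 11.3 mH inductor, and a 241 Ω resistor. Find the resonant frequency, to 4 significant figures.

169.9 Hz

ω₀ = 1/√(LC) = 1/√(0.0113 × 7.77e-05) = 1067 rad/s
f₀ = ω₀/(2π) = 169.9 Hz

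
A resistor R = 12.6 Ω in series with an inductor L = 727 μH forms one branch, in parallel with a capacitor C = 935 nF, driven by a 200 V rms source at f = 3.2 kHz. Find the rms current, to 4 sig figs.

ω = 2πf = 20110 rad/s
X_L = ωL = 14.62 Ω
X_C = 1/(ωC) = 53.19 Ω
Branch 1 (R+jX_L): Z₁ = 12.60 + j14.62 Ω, |Z₁| = 19.30 Ω
Branch 2 (−jX_C): Z₂ = −j53.19 Ω
Parallel: Z = Z₁Z₂/(Z₁+Z₂), |Z| = 25.30 Ω, ∠Z = 31.15°
I = V/|Z| = 200/25.30 = 7.907 A

7.907 A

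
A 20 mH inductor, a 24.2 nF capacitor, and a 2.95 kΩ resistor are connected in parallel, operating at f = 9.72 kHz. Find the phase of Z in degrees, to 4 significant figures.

ω = 2πf = 61070 rad/s
X_L = ωL = 1221 Ω
X_C = 1/(ωC) = 676.6 Ω
Parallel: admittances add. Y = 1/R + 1/(jωL) + jωC
Y = (0.0003390 + j0.0006593) S
|Y| = 0.0007413 S → |Z| = 1/|Y| = 1349 Ω, ∠Z = −∠Y = -62.79°

-62.79°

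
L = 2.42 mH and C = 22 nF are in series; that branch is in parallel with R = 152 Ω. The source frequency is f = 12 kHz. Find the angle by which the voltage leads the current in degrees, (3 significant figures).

-19.9°

ω = 2πf = 75400 rad/s
X_L = ωL = 182 Ω
X_C = 1/(ωC) = 603 Ω
Branch 1: Z₁ = R = 152 Ω
Branch 2 (series LC): Z₂ = j(X_L − X_C) = −j420 Ω
Parallel: Z = Z₁Z₂/(Z₁+Z₂), |Z| = 143 Ω, ∠Z = -19.9°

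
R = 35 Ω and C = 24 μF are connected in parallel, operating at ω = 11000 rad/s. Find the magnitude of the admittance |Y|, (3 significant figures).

X_C = 1/(ωC) = 3.79 Ω
Parallel: admittances add. Y = 1/R + jωC
Y = (0.0286 + j0.264) S
|Y| = 0.266 S → |Z| = 1/|Y| = 3.77 Ω, ∠Z = −∠Y = -83.8°

266 mS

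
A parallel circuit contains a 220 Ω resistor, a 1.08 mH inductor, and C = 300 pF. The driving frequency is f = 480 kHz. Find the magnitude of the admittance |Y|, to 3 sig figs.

ω = 2πf = 3.016e+06 rad/s
X_L = ωL = 3260 Ω
X_C = 1/(ωC) = 1110 Ω
Parallel: admittances add. Y = 1/R + 1/(jωL) + jωC
Y = (0.00455 + j0.000598) S
|Y| = 0.00458 S → |Z| = 1/|Y| = 218 Ω, ∠Z = −∠Y = -7.49°

4.58 mS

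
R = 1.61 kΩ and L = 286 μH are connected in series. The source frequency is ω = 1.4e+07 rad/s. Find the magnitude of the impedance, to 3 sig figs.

4320 Ω

X_L = ωL = 4000 Ω
Z = 1610 + j4000 Ω
|Z| = √(1610² + 4000²) = 4320 Ω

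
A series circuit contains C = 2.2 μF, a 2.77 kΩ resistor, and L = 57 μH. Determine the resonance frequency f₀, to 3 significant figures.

14.2 kHz

ω₀ = 1/√(LC) = 1/√(5.7e-05 × 2.2e-06) = 89300 rad/s
f₀ = ω₀/(2π) = 14.2 kHz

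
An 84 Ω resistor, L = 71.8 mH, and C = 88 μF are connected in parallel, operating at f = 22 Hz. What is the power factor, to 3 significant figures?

0.133

ω = 2πf = 138.2 rad/s
X_L = ωL = 9.92 Ω
X_C = 1/(ωC) = 82.2 Ω
Parallel: admittances add. Y = 1/R + 1/(jωL) + jωC
Y = (0.0119 − j0.0886) S
|Y| = 0.0894 S → |Z| = 1/|Y| = 11.2 Ω, ∠Z = −∠Y = 82.3°
cos φ = cos(82.3°) = 0.133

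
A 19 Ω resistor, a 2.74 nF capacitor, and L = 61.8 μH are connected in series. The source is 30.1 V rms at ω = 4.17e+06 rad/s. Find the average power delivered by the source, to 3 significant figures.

587 mW

X_L = ωL = 258 Ω
X_C = 1/(ωC) = 87.5 Ω
Net reactance X = X_L − X_C = 170 Ω
Z = 19.0 + j170 Ω
|Z| = √(19.0² + 170²) = 171 Ω
∠Z = arctan(170/19.0) = 83.6°
I = V/|Z| = 176 mA
P = VI cos φ = 30.1 × 0.176 × cos(83.6°) = 587 mW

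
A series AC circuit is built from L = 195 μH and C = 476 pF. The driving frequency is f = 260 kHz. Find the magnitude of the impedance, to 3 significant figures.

ω = 2πf = 1.634e+06 rad/s
X_L = ωL = 319 Ω
X_C = 1/(ωC) = 1290 Ω
Net reactance X = X_L − X_C = -967 Ω
Z = − j967 Ω
|Z| = √(0² + 967²) = 967 Ω

967 Ω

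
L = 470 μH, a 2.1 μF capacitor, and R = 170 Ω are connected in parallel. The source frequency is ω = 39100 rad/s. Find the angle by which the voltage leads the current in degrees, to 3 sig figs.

X_L = ωL = 18.4 Ω
X_C = 1/(ωC) = 12.2 Ω
Parallel: admittances add. Y = 1/R + 1/(jωL) + jωC
Y = (0.00588 + j0.0277) S
|Y| = 0.0283 S → |Z| = 1/|Y| = 35.3 Ω, ∠Z = −∠Y = -78.0°

-78.0°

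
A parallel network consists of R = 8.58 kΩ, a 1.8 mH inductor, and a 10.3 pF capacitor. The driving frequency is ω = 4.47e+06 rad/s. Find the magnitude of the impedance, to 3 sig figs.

7120 Ω

X_L = ωL = 8050 Ω
X_C = 1/(ωC) = 21700 Ω
Parallel: admittances add. Y = 1/R + 1/(jωL) + jωC
Y = (0.000117 − j7.82e-05) S
|Y| = 0.000140 S → |Z| = 1/|Y| = 7120 Ω, ∠Z = −∠Y = 33.9°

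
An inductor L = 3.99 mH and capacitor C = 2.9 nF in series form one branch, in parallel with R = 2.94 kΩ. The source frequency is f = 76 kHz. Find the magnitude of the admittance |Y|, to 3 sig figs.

ω = 2πf = 477500 rad/s
X_L = ωL = 1910 Ω
X_C = 1/(ωC) = 722 Ω
Branch 1: Z₁ = R = 2940 Ω
Branch 2 (series LC): Z₂ = j(X_L − X_C) = j1180 Ω
Parallel: Z = Z₁Z₂/(Z₁+Z₂), |Z| = 1100 Ω, ∠Z = 68.1°
|Y| = 1/|Z| = 911 μS

911 μS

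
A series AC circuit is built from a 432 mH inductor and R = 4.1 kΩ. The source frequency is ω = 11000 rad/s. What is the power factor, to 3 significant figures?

X_L = ωL = 4750 Ω
Z = 4100 + j4750 Ω
|Z| = √(4100² + 4750²) = 6280 Ω
∠Z = arctan(4750/4100) = 49.2°
cos φ = cos(49.2°) = 0.653

0.653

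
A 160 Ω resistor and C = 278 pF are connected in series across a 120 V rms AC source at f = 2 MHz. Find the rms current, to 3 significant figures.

ω = 2πf = 1.257e+07 rad/s
X_C = 1/(ωC) = 286 Ω
Z = 160 − j286 Ω
|Z| = √(160² + 286²) = 328 Ω
I = V/|Z| = 120/328 = 366 mA

366 mA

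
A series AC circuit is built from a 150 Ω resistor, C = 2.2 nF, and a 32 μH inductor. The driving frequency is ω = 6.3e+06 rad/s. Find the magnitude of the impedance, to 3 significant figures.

X_L = ωL = 202 Ω
X_C = 1/(ωC) = 72.2 Ω
Net reactance X = X_L − X_C = 129 Ω
Z = 150 + j129 Ω
|Z| = √(150² + 129²) = 198 Ω

198 Ω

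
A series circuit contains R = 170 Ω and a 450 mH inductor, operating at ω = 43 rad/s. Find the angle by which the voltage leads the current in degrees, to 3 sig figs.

6.49°

X_L = ωL = 19.4 Ω
Z = 170 + j19.4 Ω
|Z| = √(170² + 19.4²) = 171 Ω
∠Z = arctan(19.4/170) = 6.49°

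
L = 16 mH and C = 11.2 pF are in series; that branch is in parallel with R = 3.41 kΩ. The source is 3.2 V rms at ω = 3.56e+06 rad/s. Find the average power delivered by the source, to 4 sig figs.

3.003 mW

X_L = ωL = 56960 Ω
X_C = 1/(ωC) = 25080 Ω
Branch 1: Z₁ = R = 3410 Ω
Branch 2 (series LC): Z₂ = j(X_L − X_C) = j31880 Ω
Parallel: Z = Z₁Z₂/(Z₁+Z₂), |Z| = 3391 Ω, ∠Z = 6.105°
I = V/|Z| = 943.8 μA
P = VI cos φ = 3.2 × 0.0009438 × cos(6.105°) = 3.003 mW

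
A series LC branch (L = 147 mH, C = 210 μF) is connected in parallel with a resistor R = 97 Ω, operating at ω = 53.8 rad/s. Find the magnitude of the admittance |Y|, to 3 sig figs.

16.1 mS

X_L = ωL = 7.91 Ω
X_C = 1/(ωC) = 88.5 Ω
Branch 1: Z₁ = R = 97.0 Ω
Branch 2 (series LC): Z₂ = j(X_L − X_C) = −j80.6 Ω
Parallel: Z = Z₁Z₂/(Z₁+Z₂), |Z| = 62.0 Ω, ∠Z = -50.3°
|Y| = 1/|Z| = 16.1 mS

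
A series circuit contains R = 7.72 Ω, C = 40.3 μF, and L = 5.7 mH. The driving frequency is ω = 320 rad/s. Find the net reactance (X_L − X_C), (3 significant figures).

-75.7 Ω

X_L = ωL = 1.82 Ω
X_C = 1/(ωC) = 77.5 Ω
X = 1.82 − 77.5 = -75.7 Ω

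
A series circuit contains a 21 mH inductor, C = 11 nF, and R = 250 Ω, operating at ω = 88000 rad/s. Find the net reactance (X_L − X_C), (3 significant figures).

X_L = ωL = 1850 Ω
X_C = 1/(ωC) = 1030 Ω
X = 1850 − 1030 = 815 Ω

815 Ω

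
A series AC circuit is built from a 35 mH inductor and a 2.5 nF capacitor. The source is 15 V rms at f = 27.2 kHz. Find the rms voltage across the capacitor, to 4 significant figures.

ω = 2πf = 170900 rad/s
X_L = ωL = 5982 Ω
X_C = 1/(ωC) = 2341 Ω
Net reactance X = X_L − X_C = 3641 Ω
Z = j3641 Ω
|Z| = √(0² + 3641²) = 3641 Ω
I = V/|Z| = 4.120 mA
V_C = I·|Z_C| = 0.004120 × 2341 = 9.642 V

9.642 V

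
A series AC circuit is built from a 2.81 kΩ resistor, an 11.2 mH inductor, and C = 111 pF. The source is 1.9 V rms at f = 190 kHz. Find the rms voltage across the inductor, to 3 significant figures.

3.93 V

ω = 2πf = 1.194e+06 rad/s
X_L = ωL = 13400 Ω
X_C = 1/(ωC) = 7550 Ω
Net reactance X = X_L − X_C = 5820 Ω
Z = 2810 + j5820 Ω
|Z| = √(2810² + 5820²) = 6470 Ω
I = V/|Z| = 294 μA
V_L = I·|Z_L| = 0.000294 × 13400 = 3.93 V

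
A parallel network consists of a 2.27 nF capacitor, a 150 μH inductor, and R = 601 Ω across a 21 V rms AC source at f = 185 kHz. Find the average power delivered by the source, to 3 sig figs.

ω = 2πf = 1.162e+06 rad/s
X_L = ωL = 174 Ω
X_C = 1/(ωC) = 379 Ω
Parallel: admittances add. Y = 1/R + 1/(jωL) + jωC
Y = (0.00166 − j0.00310) S
|Y| = 0.00352 S → |Z| = 1/|Y| = 284 Ω, ∠Z = −∠Y = 61.8°
I = V/|Z| = 73.8 mA
P = VI cos φ = 21 × 0.0738 × cos(61.8°) = 734 mW

734 mW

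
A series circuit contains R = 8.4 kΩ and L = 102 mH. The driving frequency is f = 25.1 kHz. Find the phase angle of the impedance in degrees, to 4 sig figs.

62.43°

ω = 2πf = 157700 rad/s
X_L = ωL = 16090 Ω
Z = 8400 + j16090 Ω
|Z| = √(8400² + 16090²) = 18150 Ω
∠Z = arctan(16090/8400) = 62.43°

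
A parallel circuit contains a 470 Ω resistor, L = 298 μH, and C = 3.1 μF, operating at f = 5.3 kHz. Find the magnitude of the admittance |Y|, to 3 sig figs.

3.26 mS

ω = 2πf = 33300 rad/s
X_L = ωL = 9.92 Ω
X_C = 1/(ωC) = 9.69 Ω
Parallel: admittances add. Y = 1/R + 1/(jωL) + jωC
Y = (0.00213 + j0.00246) S
|Y| = 0.00326 S → |Z| = 1/|Y| = 307 Ω, ∠Z = −∠Y = -49.2°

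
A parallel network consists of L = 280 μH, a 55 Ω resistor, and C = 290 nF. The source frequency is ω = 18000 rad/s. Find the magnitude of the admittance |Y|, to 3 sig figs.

194 mS

X_L = ωL = 5.04 Ω
X_C = 1/(ωC) = 192 Ω
Parallel: admittances add. Y = 1/R + 1/(jωL) + jωC
Y = (0.0182 − j0.193) S
|Y| = 0.194 S → |Z| = 1/|Y| = 5.15 Ω, ∠Z = −∠Y = 84.6°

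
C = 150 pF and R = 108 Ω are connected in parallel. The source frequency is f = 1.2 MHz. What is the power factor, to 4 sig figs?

ω = 2πf = 7.54e+06 rad/s
X_C = 1/(ωC) = 884.2 Ω
Parallel: admittances add. Y = 1/R + jωC
Y = (0.009259 + j0.001131) S
|Y| = 0.009328 S → |Z| = 1/|Y| = 107.2 Ω, ∠Z = −∠Y = -6.964°
cos φ = cos(-6.964°) = 0.9926

0.9926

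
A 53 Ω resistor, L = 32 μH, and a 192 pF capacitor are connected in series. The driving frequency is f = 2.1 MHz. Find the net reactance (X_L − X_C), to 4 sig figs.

27.50 Ω

ω = 2πf = 1.319e+07 rad/s
X_L = ωL = 422.2 Ω
X_C = 1/(ωC) = 394.7 Ω
X = 422.2 − 394.7 = 27.50 Ω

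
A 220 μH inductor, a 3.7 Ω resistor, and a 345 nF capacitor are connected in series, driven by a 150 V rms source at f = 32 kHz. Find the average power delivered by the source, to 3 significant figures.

92.2 W

ω = 2πf = 201100 rad/s
X_L = ωL = 44.2 Ω
X_C = 1/(ωC) = 14.4 Ω
Net reactance X = X_L − X_C = 29.8 Ω
Z = 3.70 + j29.8 Ω
|Z| = √(3.70² + 29.8²) = 30.0 Ω
∠Z = arctan(29.8/3.70) = 82.9°
I = V/|Z| = 4.99 A
P = VI cos φ = 150 × 4.99 × cos(82.9°) = 92.2 W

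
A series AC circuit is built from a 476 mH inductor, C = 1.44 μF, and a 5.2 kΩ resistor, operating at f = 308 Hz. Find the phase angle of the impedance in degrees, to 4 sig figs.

6.172°

ω = 2πf = 1935 rad/s
X_L = ωL = 921.2 Ω
X_C = 1/(ωC) = 358.8 Ω
Net reactance X = X_L − X_C = 562.3 Ω
Z = 5200 + j562.3 Ω
|Z| = √(5200² + 562.3²) = 5230 Ω
∠Z = arctan(562.3/5200) = 6.172°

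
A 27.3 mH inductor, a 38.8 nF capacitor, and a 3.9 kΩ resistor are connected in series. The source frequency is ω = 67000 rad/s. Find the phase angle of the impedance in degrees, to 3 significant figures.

X_L = ωL = 1830 Ω
X_C = 1/(ωC) = 385 Ω
Net reactance X = X_L − X_C = 1440 Ω
Z = 3900 + j1440 Ω
|Z| = √(3900² + 1440²) = 4160 Ω
∠Z = arctan(1440/3900) = 20.3°

20.3°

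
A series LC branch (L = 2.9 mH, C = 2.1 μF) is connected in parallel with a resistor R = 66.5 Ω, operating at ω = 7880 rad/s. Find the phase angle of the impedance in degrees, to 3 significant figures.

-60.5°

X_L = ωL = 22.9 Ω
X_C = 1/(ωC) = 60.4 Ω
Branch 1: Z₁ = R = 66.5 Ω
Branch 2 (series LC): Z₂ = j(X_L − X_C) = −j37.6 Ω
Parallel: Z = Z₁Z₂/(Z₁+Z₂), |Z| = 32.7 Ω, ∠Z = -60.5°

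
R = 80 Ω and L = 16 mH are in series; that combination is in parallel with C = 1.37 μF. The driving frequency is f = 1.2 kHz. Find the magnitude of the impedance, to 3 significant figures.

168 Ω

ω = 2πf = 7540 rad/s
X_L = ωL = 121 Ω
X_C = 1/(ωC) = 96.8 Ω
Branch 1 (R+jX_L): Z₁ = 80.0 + j121 Ω, |Z₁| = 145 Ω
Branch 2 (−jX_C): Z₂ = −j96.8 Ω
Parallel: Z = Z₁Z₂/(Z₁+Z₂), |Z| = 168 Ω, ∠Z = -50.1°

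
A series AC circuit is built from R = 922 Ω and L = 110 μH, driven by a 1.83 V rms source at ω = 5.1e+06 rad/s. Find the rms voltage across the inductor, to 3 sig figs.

0.951 V

X_L = ωL = 561 Ω
Z = 922 + j561 Ω
|Z| = √(922² + 561²) = 1080 Ω
I = V/|Z| = 1.70 mA
V_L = I·|Z_L| = 0.00170 × 561 = 0.951 V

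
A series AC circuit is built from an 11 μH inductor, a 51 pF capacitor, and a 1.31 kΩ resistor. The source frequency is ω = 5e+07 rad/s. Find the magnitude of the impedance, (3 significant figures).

X_L = ωL = 550 Ω
X_C = 1/(ωC) = 392 Ω
Net reactance X = X_L − X_C = 158 Ω
Z = 1310 + j158 Ω
|Z| = √(1310² + 158²) = 1320 Ω

1320 Ω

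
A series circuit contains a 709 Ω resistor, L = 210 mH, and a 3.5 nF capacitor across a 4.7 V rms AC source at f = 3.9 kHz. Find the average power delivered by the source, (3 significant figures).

ω = 2πf = 24500 rad/s
X_L = ωL = 5150 Ω
X_C = 1/(ωC) = 11700 Ω
Net reactance X = X_L − X_C = -6510 Ω
Z = 709 − j6510 Ω
|Z| = √(709² + 6510²) = 6550 Ω
∠Z = arctan(-6510/709) = -83.8°
I = V/|Z| = 717 μA
P = VI cos φ = 4.7 × 0.000717 × cos(-83.8°) = 365 μW

365 μW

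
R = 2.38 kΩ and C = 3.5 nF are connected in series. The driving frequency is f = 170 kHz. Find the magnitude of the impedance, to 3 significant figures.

2390 Ω

ω = 2πf = 1.068e+06 rad/s
X_C = 1/(ωC) = 267 Ω
Z = 2380 − j267 Ω
|Z| = √(2380² + 267²) = 2390 Ω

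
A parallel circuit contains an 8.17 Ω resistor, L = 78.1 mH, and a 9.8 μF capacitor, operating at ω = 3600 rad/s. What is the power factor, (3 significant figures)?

X_L = ωL = 281 Ω
X_C = 1/(ωC) = 28.3 Ω
Parallel: admittances add. Y = 1/R + 1/(jωL) + jωC
Y = (0.122 + j0.0317) S
|Y| = 0.126 S → |Z| = 1/|Y| = 7.91 Ω, ∠Z = −∠Y = -14.5°
cos φ = cos(-14.5°) = 0.968

0.968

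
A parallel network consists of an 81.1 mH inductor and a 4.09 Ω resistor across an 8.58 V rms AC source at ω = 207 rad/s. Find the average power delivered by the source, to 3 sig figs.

X_L = ωL = 16.8 Ω
Parallel: admittances add. Y = 1/R + 1/(jωL)
Y = (0.244 − j0.0596) S
|Y| = 0.252 S → |Z| = 1/|Y| = 3.97 Ω, ∠Z = −∠Y = 13.7°
I = V/|Z| = 2.16 A
P = VI cos φ = 8.58 × 2.16 × cos(13.7°) = 18.0 W

18.0 W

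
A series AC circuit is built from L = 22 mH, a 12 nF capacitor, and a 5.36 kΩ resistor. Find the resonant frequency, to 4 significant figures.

ω₀ = 1/√(LC) = 1/√(0.022 × 1.2e-08) = 61550 rad/s
f₀ = ω₀/(2π) = 9.795 kHz

9.795 kHz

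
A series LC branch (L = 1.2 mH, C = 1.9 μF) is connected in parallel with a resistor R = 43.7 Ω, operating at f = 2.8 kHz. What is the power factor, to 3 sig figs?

ω = 2πf = 17590 rad/s
X_L = ωL = 21.1 Ω
X_C = 1/(ωC) = 29.9 Ω
Branch 1: Z₁ = R = 43.7 Ω
Branch 2 (series LC): Z₂ = j(X_L − X_C) = −j8.80 Ω
Parallel: Z = Z₁Z₂/(Z₁+Z₂), |Z| = 8.63 Ω, ∠Z = -78.6°
cos φ = cos(-78.6°) = 0.198

0.198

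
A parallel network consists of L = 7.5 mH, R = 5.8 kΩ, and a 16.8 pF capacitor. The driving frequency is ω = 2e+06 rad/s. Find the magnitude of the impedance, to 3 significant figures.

X_L = ωL = 15000 Ω
X_C = 1/(ωC) = 29800 Ω
Parallel: admittances add. Y = 1/R + 1/(jωL) + jωC
Y = (0.000172 − j3.31e-05) S
|Y| = 0.000176 S → |Z| = 1/|Y| = 5700 Ω, ∠Z = −∠Y = 10.9°

5700 Ω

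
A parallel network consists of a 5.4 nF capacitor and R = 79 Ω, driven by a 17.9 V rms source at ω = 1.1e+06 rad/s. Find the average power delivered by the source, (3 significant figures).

4.06 W

X_C = 1/(ωC) = 168 Ω
Parallel: admittances add. Y = 1/R + jωC
Y = (0.0127 + j0.00594) S
|Y| = 0.0140 S → |Z| = 1/|Y| = 71.5 Ω, ∠Z = −∠Y = -25.1°
I = V/|Z| = 250 mA
P = VI cos φ = 17.9 × 0.250 × cos(-25.1°) = 4.06 W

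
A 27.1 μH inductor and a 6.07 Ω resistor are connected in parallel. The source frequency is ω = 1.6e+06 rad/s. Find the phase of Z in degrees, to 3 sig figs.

X_L = ωL = 43.4 Ω
Parallel: admittances add. Y = 1/R + 1/(jωL)
Y = (0.165 − j0.0231) S
|Y| = 0.166 S → |Z| = 1/|Y| = 6.01 Ω, ∠Z = −∠Y = 7.97°

7.97°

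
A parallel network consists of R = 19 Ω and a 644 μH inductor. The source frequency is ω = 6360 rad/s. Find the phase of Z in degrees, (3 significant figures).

77.8°

X_L = ωL = 4.10 Ω
Parallel: admittances add. Y = 1/R + 1/(jωL)
Y = (0.0526 − j0.244) S
|Y| = 0.250 S → |Z| = 1/|Y| = 4.00 Ω, ∠Z = −∠Y = 77.8°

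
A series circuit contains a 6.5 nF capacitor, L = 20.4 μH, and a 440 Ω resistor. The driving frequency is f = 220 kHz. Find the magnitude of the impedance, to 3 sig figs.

448 Ω

ω = 2πf = 1.382e+06 rad/s
X_L = ωL = 28.2 Ω
X_C = 1/(ωC) = 111 Ω
Net reactance X = X_L − X_C = -83.1 Ω
Z = 440 − j83.1 Ω
|Z| = √(440² + 83.1²) = 448 Ω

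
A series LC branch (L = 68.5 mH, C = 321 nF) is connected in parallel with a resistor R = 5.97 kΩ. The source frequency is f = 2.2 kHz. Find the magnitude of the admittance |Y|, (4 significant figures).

ω = 2πf = 13820 rad/s
X_L = ωL = 946.9 Ω
X_C = 1/(ωC) = 225.4 Ω
Branch 1: Z₁ = R = 5970 Ω
Branch 2 (series LC): Z₂ = j(X_L − X_C) = j721.5 Ω
Parallel: Z = Z₁Z₂/(Z₁+Z₂), |Z| = 716.3 Ω, ∠Z = 83.11°
|Y| = 1/|Z| = 1.396 mS

1.396 mS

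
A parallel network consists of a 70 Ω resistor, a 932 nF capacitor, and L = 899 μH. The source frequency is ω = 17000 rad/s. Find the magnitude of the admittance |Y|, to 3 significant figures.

X_L = ωL = 15.3 Ω
X_C = 1/(ωC) = 63.1 Ω
Parallel: admittances add. Y = 1/R + 1/(jωL) + jωC
Y = (0.0143 − j0.0496) S
|Y| = 0.0516 S → |Z| = 1/|Y| = 19.4 Ω, ∠Z = −∠Y = 73.9°

51.6 mS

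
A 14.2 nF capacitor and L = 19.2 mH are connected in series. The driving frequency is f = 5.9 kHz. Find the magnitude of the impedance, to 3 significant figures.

ω = 2πf = 37070 rad/s
X_L = ωL = 712 Ω
X_C = 1/(ωC) = 1900 Ω
Net reactance X = X_L − X_C = -1190 Ω
Z = − j1190 Ω
|Z| = √(0² + 1190²) = 1190 Ω

1190 Ω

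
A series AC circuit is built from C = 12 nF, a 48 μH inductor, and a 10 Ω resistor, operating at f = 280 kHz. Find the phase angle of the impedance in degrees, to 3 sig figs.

ω = 2πf = 1.759e+06 rad/s
X_L = ωL = 84.4 Ω
X_C = 1/(ωC) = 47.4 Ω
Net reactance X = X_L − X_C = 37.1 Ω
Z = 10.0 + j37.1 Ω
|Z| = √(10.0² + 37.1²) = 38.4 Ω
∠Z = arctan(37.1/10.0) = 74.9°

74.9°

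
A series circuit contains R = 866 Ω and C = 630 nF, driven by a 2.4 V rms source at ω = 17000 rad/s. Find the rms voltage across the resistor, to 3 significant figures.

2.39 V

X_C = 1/(ωC) = 93.4 Ω
Z = 866 − j93.4 Ω
|Z| = √(866² + 93.4²) = 871 Ω
I = V/|Z| = 2.76 mA
V_R = I·|Z_R| = 0.00276 × 866 = 2.39 V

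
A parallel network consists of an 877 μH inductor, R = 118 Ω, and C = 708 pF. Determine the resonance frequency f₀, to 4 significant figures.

202.0 kHz

ω₀ = 1/√(LC) = 1/√(0.000877 × 7.08e-10) = 1.269e+06 rad/s
f₀ = ω₀/(2π) = 202.0 kHz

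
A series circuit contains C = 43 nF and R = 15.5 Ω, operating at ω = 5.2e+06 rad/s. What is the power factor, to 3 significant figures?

0.961

X_C = 1/(ωC) = 4.47 Ω
Z = 15.5 − j4.47 Ω
|Z| = √(15.5² + 4.47²) = 16.1 Ω
∠Z = arctan(-4.47/15.5) = -16.1°
cos φ = cos(-16.1°) = 0.961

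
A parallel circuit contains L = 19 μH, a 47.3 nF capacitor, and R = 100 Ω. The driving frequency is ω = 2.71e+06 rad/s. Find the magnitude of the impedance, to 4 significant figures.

9.156 Ω

X_L = ωL = 51.49 Ω
X_C = 1/(ωC) = 7.801 Ω
Parallel: admittances add. Y = 1/R + 1/(jωL) + jωC
Y = (0.01000 + j0.1088) S
|Y| = 0.1092 S → |Z| = 1/|Y| = 9.156 Ω, ∠Z = −∠Y = -84.75°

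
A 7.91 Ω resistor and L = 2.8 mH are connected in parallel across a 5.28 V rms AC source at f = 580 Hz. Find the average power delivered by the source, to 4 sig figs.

ω = 2πf = 3644 rad/s
X_L = ωL = 10.20 Ω
Parallel: admittances add. Y = 1/R + 1/(jωL)
Y = (0.1264 − j0.09800) S
|Y| = 0.1600 S → |Z| = 1/|Y| = 6.252 Ω, ∠Z = −∠Y = 37.78°
I = V/|Z| = 844.6 mA
P = VI cos φ = 5.28 × 0.8446 × cos(37.78°) = 3.524 W

3.524 W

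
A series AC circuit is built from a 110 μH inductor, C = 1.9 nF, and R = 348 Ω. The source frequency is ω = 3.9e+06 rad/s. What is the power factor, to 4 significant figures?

0.7638

X_L = ωL = 429.0 Ω
X_C = 1/(ωC) = 135.0 Ω
Net reactance X = X_L − X_C = 294.0 Ω
Z = 348.0 + j294.0 Ω
|Z| = √(348.0² + 294.0²) = 455.6 Ω
∠Z = arctan(294.0/348.0) = 40.20°
cos φ = cos(40.20°) = 0.7638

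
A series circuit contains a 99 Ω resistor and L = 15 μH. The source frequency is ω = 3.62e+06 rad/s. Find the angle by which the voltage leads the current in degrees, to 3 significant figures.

X_L = ωL = 54.3 Ω
Z = 99.0 + j54.3 Ω
|Z| = √(99.0² + 54.3²) = 113 Ω
∠Z = arctan(54.3/99.0) = 28.7°

28.7°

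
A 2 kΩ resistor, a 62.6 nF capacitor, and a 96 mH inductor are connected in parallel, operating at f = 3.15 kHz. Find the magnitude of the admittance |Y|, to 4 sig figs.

870.6 μS

ω = 2πf = 19790 rad/s
X_L = ωL = 1900 Ω
X_C = 1/(ωC) = 807.1 Ω
Parallel: admittances add. Y = 1/R + 1/(jωL) + jωC
Y = (0.0005000 + j0.0007127) S
|Y| = 0.0008706 S → |Z| = 1/|Y| = 1149 Ω, ∠Z = −∠Y = -54.95°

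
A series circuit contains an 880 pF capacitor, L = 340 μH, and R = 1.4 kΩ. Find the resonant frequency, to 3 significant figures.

291 kHz

ω₀ = 1/√(LC) = 1/√(0.00034 × 8.8e-10) = 1.828e+06 rad/s
f₀ = ω₀/(2π) = 291 kHz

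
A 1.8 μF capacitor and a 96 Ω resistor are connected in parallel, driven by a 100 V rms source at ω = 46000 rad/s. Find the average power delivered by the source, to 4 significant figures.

104.2 W

X_C = 1/(ωC) = 12.08 Ω
Parallel: admittances add. Y = 1/R + jωC
Y = (0.01042 + j0.08280) S
|Y| = 0.08345 S → |Z| = 1/|Y| = 11.98 Ω, ∠Z = −∠Y = -82.83°
I = V/|Z| = 8.345 A
P = VI cos φ = 100 × 8.345 × cos(-82.83°) = 104.2 W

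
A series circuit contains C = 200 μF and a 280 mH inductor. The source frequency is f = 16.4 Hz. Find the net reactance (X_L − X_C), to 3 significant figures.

-19.7 Ω

ω = 2πf = 103.0 rad/s
X_L = ωL = 28.9 Ω
X_C = 1/(ωC) = 48.5 Ω
X = 28.9 − 48.5 = -19.7 Ω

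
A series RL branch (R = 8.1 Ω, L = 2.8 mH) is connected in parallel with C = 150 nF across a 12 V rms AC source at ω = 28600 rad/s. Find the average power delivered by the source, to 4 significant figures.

180.0 mW

X_L = ωL = 80.08 Ω
X_C = 1/(ωC) = 233.1 Ω
Branch 1 (R+jX_L): Z₁ = 8.100 + j80.08 Ω, |Z₁| = 80.49 Ω
Branch 2 (−jX_C): Z₂ = −j233.1 Ω
Parallel: Z = Z₁Z₂/(Z₁+Z₂), |Z| = 122.4 Ω, ∠Z = 81.19°
I = V/|Z| = 98.01 mA
P = VI cos φ = 12 × 0.09801 × cos(81.19°) = 180.0 mW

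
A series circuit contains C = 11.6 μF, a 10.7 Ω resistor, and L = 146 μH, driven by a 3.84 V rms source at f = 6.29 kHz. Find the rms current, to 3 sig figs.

ω = 2πf = 39520 rad/s
X_L = ωL = 5.77 Ω
X_C = 1/(ωC) = 2.18 Ω
Net reactance X = X_L − X_C = 3.59 Ω
Z = 10.7 + j3.59 Ω
|Z| = √(10.7² + 3.59²) = 11.3 Ω
I = V/|Z| = 3.84/11.3 = 340 mA

340 mA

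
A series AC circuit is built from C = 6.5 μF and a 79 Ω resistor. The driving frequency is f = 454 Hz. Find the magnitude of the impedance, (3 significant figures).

ω = 2πf = 2853 rad/s
X_C = 1/(ωC) = 53.9 Ω
Z = 79.0 − j53.9 Ω
|Z| = √(79.0² + 53.9²) = 95.7 Ω

95.7 Ω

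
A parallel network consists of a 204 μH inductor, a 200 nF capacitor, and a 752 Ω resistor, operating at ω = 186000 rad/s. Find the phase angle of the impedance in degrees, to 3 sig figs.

-83.0°

X_L = ωL = 37.9 Ω
X_C = 1/(ωC) = 26.9 Ω
Parallel: admittances add. Y = 1/R + 1/(jωL) + jωC
Y = (0.00133 + j0.0108) S
|Y| = 0.0109 S → |Z| = 1/|Y| = 91.5 Ω, ∠Z = −∠Y = -83.0°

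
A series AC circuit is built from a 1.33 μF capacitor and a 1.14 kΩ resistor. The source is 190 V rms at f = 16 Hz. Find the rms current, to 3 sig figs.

25.1 mA

ω = 2πf = 100.5 rad/s
X_C = 1/(ωC) = 7480 Ω
Z = 1140 − j7480 Ω
|Z| = √(1140² + 7480²) = 7570 Ω
I = V/|Z| = 190/7570 = 25.1 mA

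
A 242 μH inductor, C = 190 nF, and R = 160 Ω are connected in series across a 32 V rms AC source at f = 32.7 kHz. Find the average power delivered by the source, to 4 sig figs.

6.258 W

ω = 2πf = 205500 rad/s
X_L = ωL = 49.72 Ω
X_C = 1/(ωC) = 25.62 Ω
Net reactance X = X_L − X_C = 24.10 Ω
Z = 160.0 + j24.10 Ω
|Z| = √(160.0² + 24.10²) = 161.8 Ω
∠Z = arctan(24.10/160.0) = 8.568°
I = V/|Z| = 197.8 mA
P = VI cos φ = 32 × 0.1978 × cos(8.568°) = 6.258 W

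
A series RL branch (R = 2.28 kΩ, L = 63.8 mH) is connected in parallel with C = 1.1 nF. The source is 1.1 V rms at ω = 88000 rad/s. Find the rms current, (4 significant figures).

92.05 μA

X_L = ωL = 5614 Ω
X_C = 1/(ωC) = 10330 Ω
Branch 1 (R+jX_L): Z₁ = 2280 + j5614 Ω, |Z₁| = 6060 Ω
Branch 2 (−jX_C): Z₂ = −j10330 Ω
Parallel: Z = Z₁Z₂/(Z₁+Z₂), |Z| = 11950 Ω, ∠Z = 42.10°
I = V/|Z| = 1.1/11950 = 92.05 μA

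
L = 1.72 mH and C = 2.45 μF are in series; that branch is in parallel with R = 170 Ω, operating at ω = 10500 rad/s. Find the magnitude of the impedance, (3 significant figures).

20.7 Ω

X_L = ωL = 18.1 Ω
X_C = 1/(ωC) = 38.9 Ω
Branch 1: Z₁ = R = 170 Ω
Branch 2 (series LC): Z₂ = j(X_L − X_C) = −j20.8 Ω
Parallel: Z = Z₁Z₂/(Z₁+Z₂), |Z| = 20.7 Ω, ∠Z = -83.0°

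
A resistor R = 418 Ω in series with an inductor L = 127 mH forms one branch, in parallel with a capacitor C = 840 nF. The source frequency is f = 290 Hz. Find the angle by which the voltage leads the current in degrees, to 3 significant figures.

ω = 2πf = 1822 rad/s
X_L = ωL = 231 Ω
X_C = 1/(ωC) = 653 Ω
Branch 1 (R+jX_L): Z₁ = 418 + j231 Ω, |Z₁| = 478 Ω
Branch 2 (−jX_C): Z₂ = −j653 Ω
Parallel: Z = Z₁Z₂/(Z₁+Z₂), |Z| = 526 Ω, ∠Z = -15.8°

-15.8°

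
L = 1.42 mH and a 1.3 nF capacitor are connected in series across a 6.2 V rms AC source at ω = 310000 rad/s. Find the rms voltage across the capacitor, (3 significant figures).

X_L = ωL = 440 Ω
X_C = 1/(ωC) = 2480 Ω
Net reactance X = X_L − X_C = -2040 Ω
Z = − j2040 Ω
|Z| = √(0² + 2040²) = 2040 Ω
I = V/|Z| = 3.04 mA
V_C = I·|Z_C| = 0.00304 × 2480 = 7.54 V

7.54 V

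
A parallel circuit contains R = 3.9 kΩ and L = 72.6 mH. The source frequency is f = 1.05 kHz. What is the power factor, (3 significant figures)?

0.122

ω = 2πf = 6597 rad/s
X_L = ωL = 479 Ω
Parallel: admittances add. Y = 1/R + 1/(jωL)
Y = (0.000256 − j0.00209) S
|Y| = 0.00210 S → |Z| = 1/|Y| = 475 Ω, ∠Z = −∠Y = 83.0°
cos φ = cos(83.0°) = 0.122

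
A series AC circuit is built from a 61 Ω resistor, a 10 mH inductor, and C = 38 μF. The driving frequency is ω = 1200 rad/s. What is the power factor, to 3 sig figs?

X_L = ωL = 12.0 Ω
X_C = 1/(ωC) = 21.9 Ω
Net reactance X = X_L − X_C = -9.93 Ω
Z = 61.0 − j9.93 Ω
|Z| = √(61.0² + 9.93²) = 61.8 Ω
∠Z = arctan(-9.93/61.0) = -9.25°
cos φ = cos(-9.25°) = 0.987

0.987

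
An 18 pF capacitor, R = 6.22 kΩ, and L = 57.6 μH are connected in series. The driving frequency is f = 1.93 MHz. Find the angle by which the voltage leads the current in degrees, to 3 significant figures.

-32.0°

ω = 2πf = 1.213e+07 rad/s
X_L = ωL = 698 Ω
X_C = 1/(ωC) = 4580 Ω
Net reactance X = X_L − X_C = -3880 Ω
Z = 6220 − j3880 Ω
|Z| = √(6220² + 3880²) = 7330 Ω
∠Z = arctan(-3880/6220) = -32.0°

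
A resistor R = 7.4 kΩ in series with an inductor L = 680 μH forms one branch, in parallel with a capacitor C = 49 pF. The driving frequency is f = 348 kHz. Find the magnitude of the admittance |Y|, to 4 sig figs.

153.1 μS

ω = 2πf = 2.187e+06 rad/s
X_L = ωL = 1487 Ω
X_C = 1/(ωC) = 9334 Ω
Branch 1 (R+jX_L): Z₁ = 7400 + j1487 Ω, |Z₁| = 7548 Ω
Branch 2 (−jX_C): Z₂ = −j9334 Ω
Parallel: Z = Z₁Z₂/(Z₁+Z₂), |Z| = 6532 Ω, ∠Z = -31.96°
|Y| = 1/|Z| = 153.1 μS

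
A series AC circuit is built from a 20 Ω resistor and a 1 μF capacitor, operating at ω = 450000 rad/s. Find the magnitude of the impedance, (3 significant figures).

20.1 Ω

X_C = 1/(ωC) = 2.22 Ω
Z = 20.0 − j2.22 Ω
|Z| = √(20.0² + 2.22²) = 20.1 Ω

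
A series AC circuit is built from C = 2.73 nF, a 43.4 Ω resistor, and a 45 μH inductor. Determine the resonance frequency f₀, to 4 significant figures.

ω₀ = 1/√(LC) = 1/√(4.5e-05 × 2.73e-09) = 2.853e+06 rad/s
f₀ = ω₀/(2π) = 454.1 kHz

454.1 kHz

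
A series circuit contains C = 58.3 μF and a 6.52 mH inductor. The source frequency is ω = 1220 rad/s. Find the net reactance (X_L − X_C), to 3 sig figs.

X_L = ωL = 7.95 Ω
X_C = 1/(ωC) = 14.1 Ω
X = 7.95 − 14.1 = -6.11 Ω

-6.11 Ω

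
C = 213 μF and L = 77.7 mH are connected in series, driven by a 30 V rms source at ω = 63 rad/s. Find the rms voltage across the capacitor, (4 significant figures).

X_L = ωL = 4.895 Ω
X_C = 1/(ωC) = 74.52 Ω
Net reactance X = X_L − X_C = -69.63 Ω
Z = − j69.63 Ω
|Z| = √(0² + 69.63²) = 69.63 Ω
I = V/|Z| = 430.9 mA
V_C = I·|Z_C| = 0.4309 × 74.52 = 32.11 V

32.11 V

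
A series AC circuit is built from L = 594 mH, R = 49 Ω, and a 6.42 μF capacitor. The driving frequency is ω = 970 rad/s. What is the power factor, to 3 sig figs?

X_L = ωL = 576 Ω
X_C = 1/(ωC) = 161 Ω
Net reactance X = X_L − X_C = 416 Ω
Z = 49.0 + j416 Ω
|Z| = √(49.0² + 416²) = 418 Ω
∠Z = arctan(416/49.0) = 83.3°
cos φ = cos(83.3°) = 0.117

0.117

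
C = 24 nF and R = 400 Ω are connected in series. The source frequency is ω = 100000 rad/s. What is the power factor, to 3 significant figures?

X_C = 1/(ωC) = 417 Ω
Z = 400 − j417 Ω
|Z| = √(400² + 417²) = 578 Ω
∠Z = arctan(-417/400) = -46.2°
cos φ = cos(-46.2°) = 0.693

0.693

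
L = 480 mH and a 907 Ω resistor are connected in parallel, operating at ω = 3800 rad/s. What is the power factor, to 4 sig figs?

0.8954

X_L = ωL = 1824 Ω
Parallel: admittances add. Y = 1/R + 1/(jωL)
Y = (0.001103 − j0.0005482) S
|Y| = 0.001231 S → |Z| = 1/|Y| = 812.1 Ω, ∠Z = −∠Y = 26.44°
cos φ = cos(26.44°) = 0.8954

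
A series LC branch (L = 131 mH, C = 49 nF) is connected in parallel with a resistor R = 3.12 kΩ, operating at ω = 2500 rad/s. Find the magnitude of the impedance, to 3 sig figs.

X_L = ωL = 328 Ω
X_C = 1/(ωC) = 8160 Ω
Branch 1: Z₁ = R = 3120 Ω
Branch 2 (series LC): Z₂ = j(X_L − X_C) = −j7840 Ω
Parallel: Z = Z₁Z₂/(Z₁+Z₂), |Z| = 2900 Ω, ∠Z = -21.7°

2900 Ω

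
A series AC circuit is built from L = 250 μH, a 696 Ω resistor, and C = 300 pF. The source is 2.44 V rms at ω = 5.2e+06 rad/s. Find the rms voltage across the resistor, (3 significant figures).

X_L = ωL = 1300 Ω
X_C = 1/(ωC) = 641 Ω
Net reactance X = X_L − X_C = 659 Ω
Z = 696 + j659 Ω
|Z| = √(696² + 659²) = 958 Ω
I = V/|Z| = 2.55 mA
V_R = I·|Z_R| = 0.00255 × 696 = 1.77 V

1.77 V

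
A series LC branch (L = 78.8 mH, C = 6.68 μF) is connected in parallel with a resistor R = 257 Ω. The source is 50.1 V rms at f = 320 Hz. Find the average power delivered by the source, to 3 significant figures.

9.77 W

ω = 2πf = 2011 rad/s
X_L = ωL = 158 Ω
X_C = 1/(ωC) = 74.5 Ω
Branch 1: Z₁ = R = 257 Ω
Branch 2 (series LC): Z₂ = j(X_L − X_C) = j84.0 Ω
Parallel: Z = Z₁Z₂/(Z₁+Z₂), |Z| = 79.8 Ω, ∠Z = 71.9°
I = V/|Z| = 628 mA
P = VI cos φ = 50.1 × 0.628 × cos(71.9°) = 9.77 W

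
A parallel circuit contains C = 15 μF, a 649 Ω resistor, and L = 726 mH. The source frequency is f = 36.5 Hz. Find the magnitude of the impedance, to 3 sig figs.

ω = 2πf = 229.3 rad/s
X_L = ωL = 166 Ω
X_C = 1/(ωC) = 291 Ω
Parallel: admittances add. Y = 1/R + 1/(jωL) + jωC
Y = (0.00154 − j0.00257) S
|Y| = 0.00299 S → |Z| = 1/|Y| = 334 Ω, ∠Z = −∠Y = 59.0°

334 Ω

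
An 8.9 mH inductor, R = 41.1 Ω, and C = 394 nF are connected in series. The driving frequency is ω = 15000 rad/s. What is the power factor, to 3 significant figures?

X_L = ωL = 134 Ω
X_C = 1/(ωC) = 169 Ω
Net reactance X = X_L − X_C = -35.7 Ω
Z = 41.1 − j35.7 Ω
|Z| = √(41.1² + 35.7²) = 54.4 Ω
∠Z = arctan(-35.7/41.1) = -41.0°
cos φ = cos(-41.0°) = 0.755

0.755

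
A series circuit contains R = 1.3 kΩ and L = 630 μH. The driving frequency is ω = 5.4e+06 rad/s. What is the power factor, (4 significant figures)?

X_L = ωL = 3402 Ω
Z = 1300 + j3402 Ω
|Z| = √(1300² + 3402²) = 3642 Ω
∠Z = arctan(3402/1300) = 69.09°
cos φ = cos(69.09°) = 0.3570

0.3570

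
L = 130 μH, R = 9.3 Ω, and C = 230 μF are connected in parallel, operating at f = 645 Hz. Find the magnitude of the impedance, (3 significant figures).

1.03 Ω

ω = 2πf = 4053 rad/s
X_L = ωL = 0.527 Ω
X_C = 1/(ωC) = 1.07 Ω
Parallel: admittances add. Y = 1/R + 1/(jωL) + jωC
Y = (0.108 − j0.966) S
|Y| = 0.972 S → |Z| = 1/|Y| = 1.03 Ω, ∠Z = −∠Y = 83.6°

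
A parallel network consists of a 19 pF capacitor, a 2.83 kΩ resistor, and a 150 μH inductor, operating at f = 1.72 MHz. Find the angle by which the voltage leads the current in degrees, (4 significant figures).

ω = 2πf = 1.081e+07 rad/s
X_L = ωL = 1621 Ω
X_C = 1/(ωC) = 4870 Ω
Parallel: admittances add. Y = 1/R + 1/(jωL) + jωC
Y = (0.0003534 − j0.0004115) S
|Y| = 0.0005424 S → |Z| = 1/|Y| = 1844 Ω, ∠Z = −∠Y = 49.35°

49.35°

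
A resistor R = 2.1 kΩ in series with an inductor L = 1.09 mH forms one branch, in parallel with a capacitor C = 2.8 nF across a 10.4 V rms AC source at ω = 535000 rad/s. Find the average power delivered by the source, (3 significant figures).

47.8 mW

X_L = ωL = 583 Ω
X_C = 1/(ωC) = 668 Ω
Branch 1 (R+jX_L): Z₁ = 2100 + j583 Ω, |Z₁| = 2180 Ω
Branch 2 (−jX_C): Z₂ = −j668 Ω
Parallel: Z = Z₁Z₂/(Z₁+Z₂), |Z| = 692 Ω, ∠Z = -72.2°
I = V/|Z| = 15.0 mA
P = VI cos φ = 10.4 × 0.0150 × cos(-72.2°) = 47.8 mW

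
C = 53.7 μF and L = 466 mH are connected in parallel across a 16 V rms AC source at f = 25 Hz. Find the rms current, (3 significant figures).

ω = 2πf = 157.1 rad/s
X_L = ωL = 73.2 Ω
X_C = 1/(ωC) = 119 Ω
Parallel: admittances add. Y = 1/(jωL) + jωC
Y = (0 − j0.00523) S
|Y| = 0.00523 S → |Z| = 1/|Y| = 191 Ω, ∠Z = −∠Y = 90.0°
I = V/|Z| = 16/191 = 83.6 mA

83.6 mA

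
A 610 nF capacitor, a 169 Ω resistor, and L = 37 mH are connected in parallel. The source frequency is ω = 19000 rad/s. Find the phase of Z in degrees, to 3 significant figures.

X_L = ωL = 703 Ω
X_C = 1/(ωC) = 86.3 Ω
Parallel: admittances add. Y = 1/R + 1/(jωL) + jωC
Y = (0.00592 + j0.0102) S
|Y| = 0.0118 S → |Z| = 1/|Y| = 85.0 Ω, ∠Z = −∠Y = -59.8°

-59.8°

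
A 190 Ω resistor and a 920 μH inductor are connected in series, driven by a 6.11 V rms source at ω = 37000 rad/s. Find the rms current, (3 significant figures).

X_L = ωL = 34.0 Ω
Z = 190 + j34.0 Ω
|Z| = √(190² + 34.0²) = 193 Ω
I = V/|Z| = 6.11/193 = 31.7 mA

31.7 mA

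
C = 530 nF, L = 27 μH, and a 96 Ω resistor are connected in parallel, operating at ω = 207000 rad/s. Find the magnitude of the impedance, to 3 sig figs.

14.3 Ω

X_L = ωL = 5.59 Ω
X_C = 1/(ωC) = 9.11 Ω
Parallel: admittances add. Y = 1/R + 1/(jωL) + jωC
Y = (0.0104 − j0.0692) S
|Y| = 0.0700 S → |Z| = 1/|Y| = 14.3 Ω, ∠Z = −∠Y = 81.4°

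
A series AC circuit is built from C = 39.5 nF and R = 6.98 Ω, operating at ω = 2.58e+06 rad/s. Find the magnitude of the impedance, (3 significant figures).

12.0 Ω

X_C = 1/(ωC) = 9.81 Ω
Z = 6.98 − j9.81 Ω
|Z| = √(6.98² + 9.81²) = 12.0 Ω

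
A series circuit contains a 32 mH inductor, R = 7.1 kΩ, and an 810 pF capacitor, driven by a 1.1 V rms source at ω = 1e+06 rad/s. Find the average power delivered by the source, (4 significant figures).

8.618 μW

X_L = ωL = 32000 Ω
X_C = 1/(ωC) = 1235 Ω
Net reactance X = X_L − X_C = 30770 Ω
Z = 7100 + j30770 Ω
|Z| = √(7100² + 30770²) = 31570 Ω
∠Z = arctan(30770/7100) = 77.00°
I = V/|Z| = 34.84 μA
P = VI cos φ = 1.1 × 3.484e-05 × cos(77.00°) = 8.618 μW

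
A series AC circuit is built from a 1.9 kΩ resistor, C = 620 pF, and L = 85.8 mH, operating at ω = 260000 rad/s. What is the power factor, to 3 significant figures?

X_L = ωL = 22300 Ω
X_C = 1/(ωC) = 6200 Ω
Net reactance X = X_L − X_C = 16100 Ω
Z = 1900 + j16100 Ω
|Z| = √(1900² + 16100²) = 16200 Ω
∠Z = arctan(16100/1900) = 83.3°
cos φ = cos(83.3°) = 0.117

0.117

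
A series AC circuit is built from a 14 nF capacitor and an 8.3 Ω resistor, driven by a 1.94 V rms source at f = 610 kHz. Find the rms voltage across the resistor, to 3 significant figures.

ω = 2πf = 3.833e+06 rad/s
X_C = 1/(ωC) = 18.6 Ω
Z = 8.30 − j18.6 Ω
|Z| = √(8.30² + 18.6²) = 20.4 Ω
I = V/|Z| = 95.1 mA
V_R = I·|Z_R| = 0.0951 × 8.30 = 0.789 V

0.789 V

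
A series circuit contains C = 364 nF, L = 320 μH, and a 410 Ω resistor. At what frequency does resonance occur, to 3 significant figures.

ω₀ = 1/√(LC) = 1/√(0.00032 × 3.64e-07) = 92660 rad/s
f₀ = ω₀/(2π) = 14.7 kHz

14.7 kHz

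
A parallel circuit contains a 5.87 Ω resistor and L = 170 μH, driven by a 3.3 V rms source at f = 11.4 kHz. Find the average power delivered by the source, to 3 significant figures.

1.86 W

ω = 2πf = 71630 rad/s
X_L = ωL = 12.2 Ω
Parallel: admittances add. Y = 1/R + 1/(jωL)
Y = (0.170 − j0.0821) S
|Y| = 0.189 S → |Z| = 1/|Y| = 5.29 Ω, ∠Z = −∠Y = 25.7°
I = V/|Z| = 624 mA
P = VI cos φ = 3.3 × 0.624 × cos(25.7°) = 1.86 W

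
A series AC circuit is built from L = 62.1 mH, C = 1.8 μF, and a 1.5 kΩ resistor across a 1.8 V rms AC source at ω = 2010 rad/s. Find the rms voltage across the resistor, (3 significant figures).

1.79 V

X_L = ωL = 125 Ω
X_C = 1/(ωC) = 276 Ω
Net reactance X = X_L − X_C = -152 Ω
Z = 1500 − j152 Ω
|Z| = √(1500² + 152²) = 1510 Ω
I = V/|Z| = 1.19 mA
V_R = I·|Z_R| = 0.00119 × 1500 = 1.79 V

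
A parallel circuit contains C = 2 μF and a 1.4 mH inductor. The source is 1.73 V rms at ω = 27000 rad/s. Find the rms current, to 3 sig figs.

X_L = ωL = 37.8 Ω
X_C = 1/(ωC) = 18.5 Ω
Parallel: admittances add. Y = 1/(jωL) + jωC
Y = (0 + j0.0275) S
|Y| = 0.0275 S → |Z| = 1/|Y| = 36.3 Ω, ∠Z = −∠Y = -90.0°
I = V/|Z| = 1.73/36.3 = 47.7 mA

47.7 mA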